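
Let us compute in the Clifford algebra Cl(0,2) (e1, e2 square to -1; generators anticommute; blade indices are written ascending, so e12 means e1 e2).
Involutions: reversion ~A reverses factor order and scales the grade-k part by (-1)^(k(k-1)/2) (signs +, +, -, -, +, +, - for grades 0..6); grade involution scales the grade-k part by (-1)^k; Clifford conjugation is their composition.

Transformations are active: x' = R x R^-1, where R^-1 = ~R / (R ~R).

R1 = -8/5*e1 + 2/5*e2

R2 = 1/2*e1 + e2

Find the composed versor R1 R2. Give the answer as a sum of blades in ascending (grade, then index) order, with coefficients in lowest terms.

Distribute over the terms of R1 (each basis-blade product reordered to ascending indices, repeated generators contracted through their squares):
(-8/5*e1) R2 = 4/5 - 8/5*e12
(2/5*e2) R2 = -2/5 - 1/5*e12
Summing the partial products and collecting blades:
Answer: 2/5 - 9/5*e12


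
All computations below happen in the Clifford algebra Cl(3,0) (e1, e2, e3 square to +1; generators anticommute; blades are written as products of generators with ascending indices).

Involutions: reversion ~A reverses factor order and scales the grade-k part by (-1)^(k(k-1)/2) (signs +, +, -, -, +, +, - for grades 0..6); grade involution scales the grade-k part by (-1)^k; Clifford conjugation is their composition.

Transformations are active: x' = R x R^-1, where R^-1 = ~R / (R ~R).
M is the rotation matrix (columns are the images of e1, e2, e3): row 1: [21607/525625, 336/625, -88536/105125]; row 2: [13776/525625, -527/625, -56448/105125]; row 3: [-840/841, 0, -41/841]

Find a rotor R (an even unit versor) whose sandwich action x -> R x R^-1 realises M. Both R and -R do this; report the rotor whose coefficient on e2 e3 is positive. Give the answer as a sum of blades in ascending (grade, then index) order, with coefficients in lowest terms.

Method: write R = a + b12*e1 e2 + b13*e1 e3 + b23*e2 e3 with a^2 + b12^2 + b13^2 + b23^2 = 1 (so R^-1 = ~R). Expanding the columns R e_j ~R gives tr M = 4a^2 - 1 and, from the antisymmetric part, M21 - M12 = -4a*b12, M13 - M31 = 4a*b13, M32 - M23 = -4a*b23.
Here tr M = -17889/21025, so a^2 = (1 + tr M)/4 = 784/21025 and a = ±28/145. Taking a = 28/145: M21 - M12 = -10752/21025, M13 - M31 = 16464/105125, M32 - M23 = 56448/105125, giving b12 = 96/145, b13 = 147/725, b23 = -504/725, i.e. R = 28/145 + 96/145*e1 e2 + 147/725*e1 e3 - 504/725*e2 e3.
Its e2 e3 coefficient is negative, so report the other preimage -R.
Answer: -28/145 - 96/145*e1 e2 - 147/725*e1 e3 + 504/725*e2 e3. Key observation: the double cover Spin(3) -> SO(3) sends R and -R to the same matrix (trace -17889/21025 here), so the stated sign of the e2 e3 coefficient is what selects one sheet.


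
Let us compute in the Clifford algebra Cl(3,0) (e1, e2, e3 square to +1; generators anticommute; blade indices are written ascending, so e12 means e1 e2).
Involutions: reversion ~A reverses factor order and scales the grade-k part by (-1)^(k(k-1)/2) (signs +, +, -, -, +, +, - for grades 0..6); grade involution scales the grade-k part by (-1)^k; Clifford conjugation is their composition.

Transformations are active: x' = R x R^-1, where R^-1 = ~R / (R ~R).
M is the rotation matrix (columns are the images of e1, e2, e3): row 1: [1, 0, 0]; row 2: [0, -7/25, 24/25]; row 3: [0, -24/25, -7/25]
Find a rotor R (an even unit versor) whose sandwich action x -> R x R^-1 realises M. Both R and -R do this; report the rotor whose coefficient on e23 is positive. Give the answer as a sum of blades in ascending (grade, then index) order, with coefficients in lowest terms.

Method: write R = a + b12*e12 + b13*e13 + b23*e23 with a^2 + b12^2 + b13^2 + b23^2 = 1 (so R^-1 = ~R). Expanding the columns R e_j ~R gives tr M = 4a^2 - 1 and, from the antisymmetric part, M21 - M12 = -4a*b12, M13 - M31 = 4a*b13, M32 - M23 = -4a*b23.
Here tr M = 11/25, so a^2 = (1 + tr M)/4 = 9/25 and a = ±3/5. Taking a = 3/5: M21 - M12 = 0, M13 - M31 = 0, M32 - M23 = -48/25, giving b12 = 0, b13 = 0, b23 = 4/5, i.e. R = 3/5 + 4/5*e23.
Its e23 coefficient is already positive.
Answer: 3/5 + 4/5*e23. Uniqueness: Spin(3) -> SO(3) maps R and -R to the same rotation of trace 11/25; fixing the sign of the e23 coefficient removes the ambiguity.


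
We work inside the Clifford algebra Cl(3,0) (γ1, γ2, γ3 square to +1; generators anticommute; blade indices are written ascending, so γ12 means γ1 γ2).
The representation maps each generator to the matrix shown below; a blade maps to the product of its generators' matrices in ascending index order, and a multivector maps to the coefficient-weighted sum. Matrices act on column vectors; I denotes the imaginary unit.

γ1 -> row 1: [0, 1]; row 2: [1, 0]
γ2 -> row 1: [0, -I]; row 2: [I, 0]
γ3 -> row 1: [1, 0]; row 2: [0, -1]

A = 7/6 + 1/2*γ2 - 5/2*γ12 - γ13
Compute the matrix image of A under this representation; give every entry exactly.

Bivector images (products of the table entries): rho(γ12) = rho(γ1)rho(γ2) = row 1: [I, 0]; row 2: [0, -I]; rho(γ13) = rho(γ1)rho(γ3) = row 1: [0, -1]; row 2: [1, 0].
M = (7/6)*1 + (1/2)*rho(γ2) + (-5/2)*rho(γ12) + (-1)*rho(γ13), summed entrywise (1 is the identity matrix):
Answer: row 1: [7/6 - 5*I/2, 1 - I/2]; row 2: [-1 + I/2, 7/6 + 5*I/2]


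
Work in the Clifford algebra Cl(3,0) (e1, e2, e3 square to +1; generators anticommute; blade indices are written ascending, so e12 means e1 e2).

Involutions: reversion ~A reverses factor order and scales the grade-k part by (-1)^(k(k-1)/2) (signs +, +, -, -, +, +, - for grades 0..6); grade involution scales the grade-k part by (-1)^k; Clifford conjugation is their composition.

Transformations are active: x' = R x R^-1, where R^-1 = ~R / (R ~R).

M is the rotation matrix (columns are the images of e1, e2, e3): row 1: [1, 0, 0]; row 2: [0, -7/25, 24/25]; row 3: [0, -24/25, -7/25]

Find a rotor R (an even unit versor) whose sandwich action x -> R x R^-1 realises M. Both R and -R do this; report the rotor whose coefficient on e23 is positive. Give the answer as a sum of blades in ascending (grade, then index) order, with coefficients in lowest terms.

Method: write R = a + b12*e12 + b13*e13 + b23*e23 with a^2 + b12^2 + b13^2 + b23^2 = 1 (so R^-1 = ~R). Expanding the columns R e_j ~R gives tr M = 4a^2 - 1 and, from the antisymmetric part, M21 - M12 = -4a*b12, M13 - M31 = 4a*b13, M32 - M23 = -4a*b23.
Here tr M = 11/25, so a^2 = (1 + tr M)/4 = 9/25 and a = ±3/5. Taking a = 3/5: M21 - M12 = 0, M13 - M31 = 0, M32 - M23 = -48/25, giving b12 = 0, b13 = 0, b23 = 4/5, i.e. R = 3/5 + 4/5*e23.
Its e23 coefficient is already positive.
Answer: 3/5 + 4/5*e23. Why the constraint matters: R and -R act identically through the sandwich — M has trace 11/25 either way — so only the sign condition on e23 picks one of the two preimages.


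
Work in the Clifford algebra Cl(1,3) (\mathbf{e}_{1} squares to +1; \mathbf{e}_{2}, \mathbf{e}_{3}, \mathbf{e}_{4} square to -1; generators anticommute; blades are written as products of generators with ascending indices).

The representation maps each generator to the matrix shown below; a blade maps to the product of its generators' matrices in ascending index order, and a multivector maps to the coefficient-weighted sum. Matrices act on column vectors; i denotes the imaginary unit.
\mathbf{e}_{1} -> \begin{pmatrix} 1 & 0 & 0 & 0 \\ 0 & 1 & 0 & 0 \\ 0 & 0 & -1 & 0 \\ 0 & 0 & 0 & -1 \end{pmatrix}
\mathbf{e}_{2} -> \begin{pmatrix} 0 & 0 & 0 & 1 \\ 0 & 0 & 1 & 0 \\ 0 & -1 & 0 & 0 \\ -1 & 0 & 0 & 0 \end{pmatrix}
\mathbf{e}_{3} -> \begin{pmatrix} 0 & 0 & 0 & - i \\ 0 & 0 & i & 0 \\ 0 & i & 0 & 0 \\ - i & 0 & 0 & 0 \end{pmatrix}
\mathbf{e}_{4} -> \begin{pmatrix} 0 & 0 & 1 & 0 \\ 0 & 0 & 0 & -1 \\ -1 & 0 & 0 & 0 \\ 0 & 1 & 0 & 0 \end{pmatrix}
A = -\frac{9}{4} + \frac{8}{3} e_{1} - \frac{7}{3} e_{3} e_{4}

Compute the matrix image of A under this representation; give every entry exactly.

Bivector images (products of the table entries): rho(e_{3} e_{4}) = rho(\mathbf{e}_{3})rho(\mathbf{e}_{4}) = \begin{pmatrix} 0 & - i & 0 & 0 \\ - i & 0 & 0 & 0 \\ 0 & 0 & 0 & - i \\ 0 & 0 & - i & 0 \end{pmatrix}.
M = (-\frac{9}{4})*1 + (\frac{8}{3})*rho(e_{1}) + (-\frac{7}{3})*rho(e_{3} e_{4}), summed entrywise (1 is the identity matrix):
Answer: \begin{pmatrix} \frac{5}{12} & \frac{7 i}{3} & 0 & 0 \\ \frac{7 i}{3} & \frac{5}{12} & 0 & 0 \\ 0 & 0 & - \frac{59}{12} & \frac{7 i}{3} \\ 0 & 0 & \frac{7 i}{3} & - \frac{59}{12} \end{pmatrix}


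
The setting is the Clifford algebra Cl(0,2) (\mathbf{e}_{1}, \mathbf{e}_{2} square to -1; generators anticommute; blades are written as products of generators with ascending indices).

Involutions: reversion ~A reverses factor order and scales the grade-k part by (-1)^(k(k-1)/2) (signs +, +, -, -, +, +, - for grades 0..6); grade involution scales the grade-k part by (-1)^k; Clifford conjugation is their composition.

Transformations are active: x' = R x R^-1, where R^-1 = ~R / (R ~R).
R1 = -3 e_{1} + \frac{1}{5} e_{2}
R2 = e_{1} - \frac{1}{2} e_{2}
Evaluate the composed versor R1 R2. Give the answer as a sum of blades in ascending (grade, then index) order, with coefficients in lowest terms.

Distribute over the terms of R1 (each basis-blade product reordered to ascending indices, repeated generators contracted through their squares):
(-3 e_{1}) R2 = 3 + \frac{3}{2} e_{1} e_{2}
(\frac{1}{5} e_{2}) R2 = \frac{1}{10} - \frac{1}{5} e_{1} e_{2}
Summing the partial products and collecting blades:
Answer: \frac{31}{10} + \frac{13}{10} e_{1} e_{2}


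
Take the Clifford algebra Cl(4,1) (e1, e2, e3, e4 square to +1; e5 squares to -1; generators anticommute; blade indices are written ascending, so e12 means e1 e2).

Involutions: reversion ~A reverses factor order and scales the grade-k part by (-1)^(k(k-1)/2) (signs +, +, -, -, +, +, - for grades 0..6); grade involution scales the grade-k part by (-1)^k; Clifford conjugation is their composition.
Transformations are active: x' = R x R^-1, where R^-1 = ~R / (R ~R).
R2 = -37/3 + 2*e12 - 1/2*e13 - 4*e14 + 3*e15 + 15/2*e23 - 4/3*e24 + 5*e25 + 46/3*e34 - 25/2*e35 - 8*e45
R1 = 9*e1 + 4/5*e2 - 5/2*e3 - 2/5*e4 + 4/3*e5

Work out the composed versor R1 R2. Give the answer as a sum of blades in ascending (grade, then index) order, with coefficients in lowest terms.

Distribute over the terms of R1 (each basis-blade product reordered to ascending indices, repeated generators contracted through their squares):
(9*e1) R2 = -111*e1 + 18*e2 - 9/2*e3 - 36*e4 + 27*e5 + 135/2*e123 - 12*e124 + 45*e125 + 138*e134 - 225/2*e135 - 72*e145
(4/5*e2) R2 = -8/5*e1 - 148/15*e2 + 6*e3 - 16/15*e4 + 4*e5 + 2/5*e123 + 16/5*e124 - 12/5*e125 + 184/15*e234 - 10*e235 - 32/5*e245
(-5/2*e3) R2 = -5/4*e1 + 75/4*e2 + 185/6*e3 - 115/3*e4 + 125/4*e5 - 5*e123 - 10*e134 + 15/2*e135 - 10/3*e234 + 25/2*e235 + 20*e345
(-2/5*e4) R2 = -8/5*e1 - 8/15*e2 + 92/15*e3 + 74/15*e4 + 16/5*e5 - 4/5*e124 + 1/5*e134 + 6/5*e145 - 3*e234 + 2*e245 - 5*e345
(4/3*e5) R2 = 4*e1 + 20/3*e2 - 50/3*e3 - 32/3*e4 - 148/9*e5 + 8/3*e125 - 2/3*e135 - 16/3*e145 + 10*e235 - 16/9*e245 + 184/9*e345
Summing the partial products and collecting blades:
Answer: -2229/20*e1 + 1981/60*e2 + 109/5*e3 - 1217/15*e4 + 8821/180*e5 + 629/10*e123 - 48/5*e124 + 679/15*e125 + 641/5*e134 - 317/3*e135 - 1142/15*e145 + 89/15*e234 + 25/2*e235 - 278/45*e245 + 319/9*e345


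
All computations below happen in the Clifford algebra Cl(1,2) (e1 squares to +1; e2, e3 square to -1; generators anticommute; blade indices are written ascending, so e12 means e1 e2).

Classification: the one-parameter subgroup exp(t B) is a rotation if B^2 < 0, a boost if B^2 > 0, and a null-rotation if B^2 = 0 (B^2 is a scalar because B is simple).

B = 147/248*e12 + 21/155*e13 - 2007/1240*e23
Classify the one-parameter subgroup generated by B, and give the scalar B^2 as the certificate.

B^2 term by term: the squares give (147/248)^2*(e12)^2 + (21/155)^2*(e13)^2 + (-2007/1240)^2*(e23)^2 = 21609/61504*(+1) + 441/24025*(+1) + 4028049/1537600*(-1) = -9/4 (each basis 2-blade squares to minus the product of its generators' squares); cross terms between blades sharing an index anticommute and cancel. So B^2 = -9/4.
Answer: rotation, certificate B^2 = -9/4. Key observation: B^2 = -9/4 is a conjugation invariant, so its sign decides the class regardless of the surface form of B.


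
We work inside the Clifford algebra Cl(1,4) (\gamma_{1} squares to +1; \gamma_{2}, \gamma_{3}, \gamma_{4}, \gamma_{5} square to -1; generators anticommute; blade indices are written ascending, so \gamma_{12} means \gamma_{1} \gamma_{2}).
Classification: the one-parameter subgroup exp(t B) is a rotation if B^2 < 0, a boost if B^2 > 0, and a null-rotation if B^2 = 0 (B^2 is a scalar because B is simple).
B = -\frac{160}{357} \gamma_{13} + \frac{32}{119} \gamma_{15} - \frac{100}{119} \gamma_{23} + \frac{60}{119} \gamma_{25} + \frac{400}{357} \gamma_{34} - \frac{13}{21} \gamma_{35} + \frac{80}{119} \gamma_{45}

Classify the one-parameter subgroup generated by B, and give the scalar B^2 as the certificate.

B^2 term by term: the squares give (-\frac{160}{357})^2*(\gamma_{13})^2 + (\frac{32}{119})^2*(\gamma_{15})^2 + (-\frac{100}{119})^2*(\gamma_{23})^2 + (\frac{60}{119})^2*(\gamma_{25})^2 + (\frac{400}{357})^2*(\gamma_{34})^2 + (-\frac{13}{21})^2*(\gamma_{35})^2 + (\frac{80}{119})^2*(\gamma_{45})^2 = \frac{25600}{127449}*(+1) + \frac{1024}{14161}*(+1) + \frac{10000}{14161}*(-1) + \frac{3600}{14161}*(-1) + \frac{160000}{127449}*(-1) + \frac{169}{441}*(-1) + \frac{6400}{14161}*(-1) = -\frac{25}{9} (each basis 2-blade squares to minus the product of its generators' squares); cross terms between blades sharing an index anticommute and cancel; the commuting (index-disjoint) pairs give grade-4 terms 2*c*c'*(blade product), which cancel blade by blade — \gamma_{1235}: \frac{6400}{14161} - \frac{6400}{14161} = 0; \gamma_{1345}: -\frac{25600}{42483} + \frac{25600}{42483} = 0; \gamma_{2345}: -\frac{16000}{14161} + \frac{16000}{14161} = 0 — confirming B is simple. So B^2 = -\frac{25}{9}.
Answer: rotation, certificate B^2 = -\frac{25}{9}. Because -\frac{25}{9} is invariant under every versor sandwich, the classification follows from its sign alone.


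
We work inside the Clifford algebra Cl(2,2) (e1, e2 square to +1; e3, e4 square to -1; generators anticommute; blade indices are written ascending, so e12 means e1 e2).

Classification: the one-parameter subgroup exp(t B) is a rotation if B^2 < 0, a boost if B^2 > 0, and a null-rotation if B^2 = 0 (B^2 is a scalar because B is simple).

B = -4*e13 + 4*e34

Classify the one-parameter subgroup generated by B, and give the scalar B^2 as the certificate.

B^2 term by term: the squares give (-4)^2*(e13)^2 + (4)^2*(e34)^2 = 16*(+1) + 16*(-1) = 0 (each basis 2-blade squares to minus the product of its generators' squares); cross terms between blades sharing an index anticommute and cancel. So B^2 = 0.
Answer: null-rotation, certificate B^2 = 0. The class reads off the invariant scalar 0 directly.


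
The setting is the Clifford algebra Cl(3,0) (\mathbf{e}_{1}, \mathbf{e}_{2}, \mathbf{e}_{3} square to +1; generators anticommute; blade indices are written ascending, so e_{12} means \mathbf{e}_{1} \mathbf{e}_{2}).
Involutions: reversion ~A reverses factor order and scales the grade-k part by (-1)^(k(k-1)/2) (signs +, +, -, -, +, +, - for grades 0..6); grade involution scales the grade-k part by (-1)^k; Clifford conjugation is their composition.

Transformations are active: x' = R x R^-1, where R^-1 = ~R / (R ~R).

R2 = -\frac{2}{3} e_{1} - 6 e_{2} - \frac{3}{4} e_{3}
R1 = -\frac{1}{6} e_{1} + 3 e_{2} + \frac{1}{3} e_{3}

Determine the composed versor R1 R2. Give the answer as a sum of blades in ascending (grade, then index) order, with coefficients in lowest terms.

Distribute over the terms of R1 (each basis-blade product reordered to ascending indices, repeated generators contracted through their squares):
(-\frac{1}{6} e_{1}) R2 = \frac{1}{9} + e_{12} + \frac{1}{8} e_{13}
(3 e_{2}) R2 = -18 + 2 e_{12} - \frac{9}{4} e_{23}
(\frac{1}{3} e_{3}) R2 = -\frac{1}{4} + \frac{2}{9} e_{13} + 2 e_{23}
Summing the partial products and collecting blades:
Answer: -\frac{653}{36} + 3 e_{12} + \frac{25}{72} e_{13} - \frac{1}{4} e_{23}


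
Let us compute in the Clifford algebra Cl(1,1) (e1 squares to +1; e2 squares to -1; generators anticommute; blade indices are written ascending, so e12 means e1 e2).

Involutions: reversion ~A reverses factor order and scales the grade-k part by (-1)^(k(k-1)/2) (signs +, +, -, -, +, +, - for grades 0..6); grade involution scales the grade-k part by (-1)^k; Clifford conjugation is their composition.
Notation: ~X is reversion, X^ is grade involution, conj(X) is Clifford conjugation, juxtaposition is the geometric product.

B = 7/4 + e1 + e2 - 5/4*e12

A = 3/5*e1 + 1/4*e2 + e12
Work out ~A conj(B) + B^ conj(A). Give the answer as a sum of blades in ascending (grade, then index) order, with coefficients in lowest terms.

first term: -8/5 + 29/80*e1 + 3/16*e2 - 21/10*e12
second term: 8/5 - 29/80*e1 - 3/16*e2 - 21/10*e12
Answer: -21/5*e12


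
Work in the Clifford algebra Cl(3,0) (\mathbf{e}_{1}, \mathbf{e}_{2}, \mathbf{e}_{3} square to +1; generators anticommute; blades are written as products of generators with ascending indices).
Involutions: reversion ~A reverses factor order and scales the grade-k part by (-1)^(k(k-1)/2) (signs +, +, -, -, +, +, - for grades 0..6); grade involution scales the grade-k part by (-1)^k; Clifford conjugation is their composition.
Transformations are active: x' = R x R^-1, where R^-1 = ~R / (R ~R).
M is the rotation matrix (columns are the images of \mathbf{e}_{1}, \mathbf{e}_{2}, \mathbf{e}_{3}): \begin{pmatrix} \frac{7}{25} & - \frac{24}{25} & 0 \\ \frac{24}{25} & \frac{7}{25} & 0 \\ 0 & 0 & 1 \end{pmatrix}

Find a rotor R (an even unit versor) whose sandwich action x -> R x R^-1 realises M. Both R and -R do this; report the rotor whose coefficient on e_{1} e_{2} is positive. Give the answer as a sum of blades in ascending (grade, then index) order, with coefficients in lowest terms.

Method: write R = a + b12*e_{1} e_{2} + b13*e_{1} e_{3} + b23*e_{2} e_{3} with a^2 + b12^2 + b13^2 + b23^2 = 1 (so R^-1 = ~R). Expanding the columns R e_j ~R gives tr M = 4a^2 - 1 and, from the antisymmetric part, M21 - M12 = -4a*b12, M13 - M31 = 4a*b13, M32 - M23 = -4a*b23.
Here tr M = \frac{39}{25}, so a^2 = (1 + tr M)/4 = \frac{16}{25} and a = ±\frac{4}{5}. Taking a = \frac{4}{5}: M21 - M12 = \frac{48}{25}, M13 - M31 = 0, M32 - M23 = 0, giving b12 = -\frac{3}{5}, b13 = 0, b23 = 0, i.e. R = \frac{4}{5} - \frac{3}{5} e_{1} e_{2}.
Its e_{1} e_{2} coefficient is negative, so report the other preimage -R.
Answer: -\frac{4}{5} + \frac{3}{5} e_{1} e_{2}. Note: both R and -R realise this M (trace \frac{39}{25}); the covering map identifies them, and the e_{1} e_{2}-coefficient sign is the tie-breaker.


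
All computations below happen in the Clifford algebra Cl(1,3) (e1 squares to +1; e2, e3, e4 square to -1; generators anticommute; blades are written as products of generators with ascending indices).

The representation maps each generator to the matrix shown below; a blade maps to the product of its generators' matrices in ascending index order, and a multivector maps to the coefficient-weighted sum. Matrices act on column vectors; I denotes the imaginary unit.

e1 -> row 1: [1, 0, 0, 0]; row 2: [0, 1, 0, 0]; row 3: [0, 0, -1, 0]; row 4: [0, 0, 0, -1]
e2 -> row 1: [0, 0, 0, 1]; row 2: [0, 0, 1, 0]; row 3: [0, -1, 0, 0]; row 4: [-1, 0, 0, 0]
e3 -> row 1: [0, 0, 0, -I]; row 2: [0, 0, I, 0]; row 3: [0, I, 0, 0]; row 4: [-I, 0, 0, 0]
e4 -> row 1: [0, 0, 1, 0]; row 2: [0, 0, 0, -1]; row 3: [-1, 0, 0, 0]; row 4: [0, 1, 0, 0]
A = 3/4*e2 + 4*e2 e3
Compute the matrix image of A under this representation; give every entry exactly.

Bivector images (products of the table entries): rho(e2 e3) = rho(e2)rho(e3) = row 1: [-I, 0, 0, 0]; row 2: [0, I, 0, 0]; row 3: [0, 0, -I, 0]; row 4: [0, 0, 0, I].
M = (3/4)*rho(e2) + (4)*rho(e2 e3), summed entrywise:
Answer: row 1: [-4*I, 0, 0, 3/4]; row 2: [0, 4*I, 3/4, 0]; row 3: [0, -3/4, -4*I, 0]; row 4: [-3/4, 0, 0, 4*I]


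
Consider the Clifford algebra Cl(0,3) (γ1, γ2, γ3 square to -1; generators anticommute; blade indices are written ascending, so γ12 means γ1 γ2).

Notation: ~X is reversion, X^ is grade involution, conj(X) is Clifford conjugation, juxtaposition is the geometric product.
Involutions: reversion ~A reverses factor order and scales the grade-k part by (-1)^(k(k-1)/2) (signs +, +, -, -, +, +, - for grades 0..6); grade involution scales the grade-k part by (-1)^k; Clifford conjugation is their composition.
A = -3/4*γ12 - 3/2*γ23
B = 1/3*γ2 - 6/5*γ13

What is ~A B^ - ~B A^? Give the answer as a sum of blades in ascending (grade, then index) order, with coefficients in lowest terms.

first term: 1/4*γ1 - 1/2*γ3 + 9/5*γ12 - 9/10*γ23
second term: -1/4*γ1 + 1/2*γ3 - 9/5*γ12 + 9/10*γ23
Answer: 1/2*γ1 - γ3 + 18/5*γ12 - 9/5*γ23


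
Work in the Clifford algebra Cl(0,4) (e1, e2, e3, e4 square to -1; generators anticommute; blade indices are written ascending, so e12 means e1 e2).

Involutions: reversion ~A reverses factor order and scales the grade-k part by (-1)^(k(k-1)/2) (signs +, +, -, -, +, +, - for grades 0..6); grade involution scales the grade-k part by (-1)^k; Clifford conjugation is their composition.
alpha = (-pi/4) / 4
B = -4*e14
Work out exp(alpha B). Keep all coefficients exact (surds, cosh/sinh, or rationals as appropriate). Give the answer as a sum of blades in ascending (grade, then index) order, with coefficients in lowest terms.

B^2 = (-4)^2*(e14)^2 = 16*(-1) = -16 (a basis 2-blade squares to minus the product of its generators' squares).
B^2 = -16 — the series telescopes trigonometrically here: l = 4, alpha*l = -pi/4, so exp(alpha B) = cos(-pi/4) + (sin(-pi/4)/4)*B = sqrt(2)/2 + (-sqrt(2)/8)*B.
Answer: sqrt(2)/2 + sqrt(2)/2*e14


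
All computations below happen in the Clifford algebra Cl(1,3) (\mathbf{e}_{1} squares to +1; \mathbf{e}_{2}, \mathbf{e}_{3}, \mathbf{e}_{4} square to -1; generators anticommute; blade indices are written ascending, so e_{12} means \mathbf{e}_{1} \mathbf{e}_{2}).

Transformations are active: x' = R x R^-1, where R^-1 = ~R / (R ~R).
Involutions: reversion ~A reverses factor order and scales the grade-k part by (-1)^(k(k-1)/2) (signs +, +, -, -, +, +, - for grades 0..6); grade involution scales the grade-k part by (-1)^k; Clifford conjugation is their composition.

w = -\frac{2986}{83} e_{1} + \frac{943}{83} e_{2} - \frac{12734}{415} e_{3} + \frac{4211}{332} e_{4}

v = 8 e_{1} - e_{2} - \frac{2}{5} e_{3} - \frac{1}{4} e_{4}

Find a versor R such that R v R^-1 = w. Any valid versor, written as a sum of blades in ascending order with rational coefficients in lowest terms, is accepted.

Here q(v) = q(w) = \frac{25111}{400}; the classical choice R = v + w = -\frac{2322}{83} e_{1} + \frac{860}{83} e_{2} - \frac{2580}{83} e_{3} + \frac{1032}{83} e_{4} then realises v -> w under the sandwich.
Answer: -\frac{2322}{83} e_{1} + \frac{860}{83} e_{2} - \frac{2580}{83} e_{3} + \frac{1032}{83} e_{4}


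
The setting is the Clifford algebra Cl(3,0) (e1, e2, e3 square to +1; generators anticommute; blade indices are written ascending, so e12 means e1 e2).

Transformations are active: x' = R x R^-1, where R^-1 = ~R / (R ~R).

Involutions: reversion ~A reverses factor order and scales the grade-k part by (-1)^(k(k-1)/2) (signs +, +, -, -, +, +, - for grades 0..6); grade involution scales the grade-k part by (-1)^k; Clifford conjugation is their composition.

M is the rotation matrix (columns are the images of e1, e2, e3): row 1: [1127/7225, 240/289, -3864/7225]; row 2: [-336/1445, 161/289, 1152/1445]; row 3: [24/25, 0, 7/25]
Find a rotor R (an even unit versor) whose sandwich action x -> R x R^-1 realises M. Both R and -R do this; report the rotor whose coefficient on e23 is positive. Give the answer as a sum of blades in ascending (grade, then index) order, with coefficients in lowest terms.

Method: write R = a + b12*e12 + b13*e13 + b23*e23 with a^2 + b12^2 + b13^2 + b23^2 = 1 (so R^-1 = ~R). Expanding the columns R e_j ~R gives tr M = 4a^2 - 1 and, from the antisymmetric part, M21 - M12 = -4a*b12, M13 - M31 = 4a*b13, M32 - M23 = -4a*b23.
Here tr M = 287/289, so a^2 = (1 + tr M)/4 = 144/289 and a = ±12/17. Taking a = 12/17: M21 - M12 = -1536/1445, M13 - M31 = -432/289, M32 - M23 = -1152/1445, giving b12 = 32/85, b13 = -9/17, b23 = 24/85, i.e. R = 12/17 + 32/85*e12 - 9/17*e13 + 24/85*e23.
Its e23 coefficient is already positive.
Answer: 12/17 + 32/85*e12 - 9/17*e13 + 24/85*e23. Recall the cover is two-to-one: with M of trace 287/289, both preimages act alike, and the stated e23 sign chooses the sheet.


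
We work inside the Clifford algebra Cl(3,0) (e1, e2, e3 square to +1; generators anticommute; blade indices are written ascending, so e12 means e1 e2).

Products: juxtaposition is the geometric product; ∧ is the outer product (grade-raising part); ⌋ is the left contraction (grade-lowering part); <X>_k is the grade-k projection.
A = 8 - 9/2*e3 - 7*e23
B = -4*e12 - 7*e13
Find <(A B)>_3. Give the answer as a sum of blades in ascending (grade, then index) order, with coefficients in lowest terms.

step 1: -63/2*e1 + 17*e12 - 84*e13 + 18*e123
step 2: 18*e123
Answer: 18*e123


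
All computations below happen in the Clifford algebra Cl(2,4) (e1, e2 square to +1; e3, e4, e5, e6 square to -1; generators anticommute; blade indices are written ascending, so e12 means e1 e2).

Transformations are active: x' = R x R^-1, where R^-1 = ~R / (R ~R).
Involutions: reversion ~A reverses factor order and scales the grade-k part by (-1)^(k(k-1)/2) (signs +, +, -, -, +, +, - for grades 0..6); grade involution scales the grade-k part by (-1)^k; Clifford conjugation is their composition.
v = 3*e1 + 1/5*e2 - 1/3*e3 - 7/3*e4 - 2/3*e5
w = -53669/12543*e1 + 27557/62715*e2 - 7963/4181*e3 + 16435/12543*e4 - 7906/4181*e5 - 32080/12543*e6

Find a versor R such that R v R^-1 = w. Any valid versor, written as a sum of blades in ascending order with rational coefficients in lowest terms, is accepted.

Key observation: q(v) = q(w) = 76/25 (sandwiches preserve the norm), so R = v + w = -16040/12543*e1 + 8020/12543*e2 - 28070/12543*e3 - 12832/12543*e4 - 32080/12543*e5 - 32080/12543*e6 works whenever it is invertible — the component of v along it is kept and (v - w)/2 reverses, sending v to w.
Answer: -16040/12543*e1 + 8020/12543*e2 - 28070/12543*e3 - 12832/12543*e4 - 32080/12543*e5 - 32080/12543*e6


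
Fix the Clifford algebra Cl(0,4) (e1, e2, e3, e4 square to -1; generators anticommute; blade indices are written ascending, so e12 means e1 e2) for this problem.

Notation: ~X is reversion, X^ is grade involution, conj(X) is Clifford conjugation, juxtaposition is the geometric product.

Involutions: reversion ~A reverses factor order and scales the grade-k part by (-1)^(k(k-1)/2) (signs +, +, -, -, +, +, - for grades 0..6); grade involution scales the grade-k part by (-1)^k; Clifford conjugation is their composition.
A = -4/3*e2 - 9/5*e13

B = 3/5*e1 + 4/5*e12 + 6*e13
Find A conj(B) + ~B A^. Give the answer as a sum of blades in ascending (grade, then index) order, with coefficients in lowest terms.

first term: -54/5 + 16/15*e1 + 27/25*e3 - 4/5*e12 - 36/25*e23 - 8*e123
second term: -54/5 + 16/15*e1 + 27/25*e3 + 4/5*e12 + 36/25*e23 + 8*e123
Answer: -108/5 + 32/15*e1 + 54/25*e3


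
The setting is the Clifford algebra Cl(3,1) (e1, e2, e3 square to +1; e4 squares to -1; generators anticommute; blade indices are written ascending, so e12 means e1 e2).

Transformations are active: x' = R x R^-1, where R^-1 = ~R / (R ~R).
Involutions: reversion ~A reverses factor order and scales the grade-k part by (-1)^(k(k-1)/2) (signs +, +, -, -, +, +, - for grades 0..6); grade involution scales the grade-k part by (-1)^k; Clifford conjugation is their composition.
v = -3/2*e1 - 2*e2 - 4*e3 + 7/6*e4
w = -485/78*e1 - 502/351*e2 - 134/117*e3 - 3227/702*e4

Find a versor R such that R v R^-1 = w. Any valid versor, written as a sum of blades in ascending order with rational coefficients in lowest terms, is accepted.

Key observation: q(v) = q(w) = 188/9 (sandwiches preserve the norm), so R = v + w = -301/39*e1 - 1204/351*e2 - 602/117*e3 - 1204/351*e4 works whenever it is invertible — the component of v along it is kept and (v - w)/2 reverses, sending v to w.
Answer: -301/39*e1 - 1204/351*e2 - 602/117*e3 - 1204/351*e4


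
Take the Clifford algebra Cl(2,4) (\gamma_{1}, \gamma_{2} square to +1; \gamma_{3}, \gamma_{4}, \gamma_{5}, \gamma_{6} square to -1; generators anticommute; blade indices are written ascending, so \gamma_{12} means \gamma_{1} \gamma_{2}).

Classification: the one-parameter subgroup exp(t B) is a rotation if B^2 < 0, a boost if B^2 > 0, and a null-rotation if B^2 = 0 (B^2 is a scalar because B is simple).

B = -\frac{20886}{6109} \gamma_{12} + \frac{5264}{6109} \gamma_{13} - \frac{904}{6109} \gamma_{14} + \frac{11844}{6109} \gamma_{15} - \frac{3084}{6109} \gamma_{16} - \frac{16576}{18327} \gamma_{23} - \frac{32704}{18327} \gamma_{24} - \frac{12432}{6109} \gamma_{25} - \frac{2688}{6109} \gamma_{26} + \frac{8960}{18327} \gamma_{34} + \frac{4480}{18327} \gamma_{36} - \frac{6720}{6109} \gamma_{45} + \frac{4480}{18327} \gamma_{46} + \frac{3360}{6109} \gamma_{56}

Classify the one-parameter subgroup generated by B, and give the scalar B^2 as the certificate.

B^2 term by term: the squares give (-\frac{20886}{6109})^2*(\gamma_{12})^2 + (\frac{5264}{6109})^2*(\gamma_{13})^2 + (-\frac{904}{6109})^2*(\gamma_{14})^2 + (\frac{11844}{6109})^2*(\gamma_{15})^2 + (-\frac{3084}{6109})^2*(\gamma_{16})^2 + (-\frac{16576}{18327})^2*(\gamma_{23})^2 + (-\frac{32704}{18327})^2*(\gamma_{24})^2 + (-\frac{12432}{6109})^2*(\gamma_{25})^2 + (-\frac{2688}{6109})^2*(\gamma_{26})^2 + (\frac{8960}{18327})^2*(\gamma_{34})^2 + (\frac{4480}{18327})^2*(\gamma_{36})^2 + (-\frac{6720}{6109})^2*(\gamma_{45})^2 + (\frac{4480}{18327})^2*(\gamma_{46})^2 + (\frac{3360}{6109})^2*(\gamma_{56})^2 = \frac{436224996}{37319881}*(-1) + \frac{27709696}{37319881}*(+1) + \frac{817216}{37319881}*(+1) + \frac{140280336}{37319881}*(+1) + \frac{9511056}{37319881}*(+1) + \frac{274763776}{335878929}*(+1) + \frac{1069551616}{335878929}*(+1) + \frac{154554624}{37319881}*(+1) + \frac{7225344}{37319881}*(+1) + \frac{80281600}{335878929}*(-1) + \frac{20070400}{335878929}*(-1) + \frac{45158400}{37319881}*(-1) + \frac{20070400}{335878929}*(-1) + \frac{11289600}{37319881}*(-1) = -\frac{4}{9} (each basis 2-blade squares to minus the product of its generators' squares); cross terms between blades sharing an index anticommute and cancel; the commuting (index-disjoint) pairs give grade-4 terms 2*c*c'*(blade product), which cancel blade by blade — \gamma_{1234}: -\frac{124759040}{37319881} + \frac{344307712}{111959643} + \frac{29969408}{111959643} = 0; \gamma_{1235}: \frac{130884096}{37319881} - \frac{130884096}{37319881} = 0; \gamma_{1236}: -\frac{62379520}{37319881} + \frac{28299264}{37319881} + \frac{34080256}{37319881} = 0; \gamma_{1245}: \frac{280707840}{37319881} - \frac{22477056}{37319881} - \frac{258230784}{37319881} = 0; \gamma_{1246}: -\frac{62379520}{37319881} - \frac{4859904}{37319881} + \frac{67239424}{37319881} = 0; \gamma_{1256}: -\frac{140353920}{37319881} + \frac{63673344}{37319881} + \frac{76680576}{37319881} = 0; \gamma_{1345}: -\frac{70748160}{37319881} + \frac{70748160}{37319881} = 0; \gamma_{1346}: \frac{47165440}{111959643} + \frac{8099840}{111959643} - \frac{18421760}{37319881} = 0; \gamma_{1356}: \frac{35374080}{37319881} - \frac{35374080}{37319881} = 0; \gamma_{1456}: -\frac{6074880}{37319881} - \frac{35374080}{37319881} + \frac{41448960}{37319881} = 0; \gamma_{2345}: \frac{74260480}{37319881} - \frac{74260480}{37319881} = 0; \gamma_{2346}: -\frac{148520960}{335878929} + \frac{293027840}{335878929} - \frac{16056320}{37319881} = 0; \gamma_{2356}: -\frac{37130240}{37319881} + \frac{37130240}{37319881} = 0; \gamma_{2456}: -\frac{73256960}{37319881} + \frac{37130240}{37319881} + \frac{36126720}{37319881} = 0; \gamma_{3456}: \frac{20070400}{37319881} - \frac{20070400}{37319881} = 0 — confirming B is simple. So B^2 = -\frac{4}{9}.
Answer: rotation, certificate B^2 = -\frac{4}{9}. Why this suffices: the scalar -\frac{4}{9} survives any versor conjugation, so its sign alone determines the class however B is presented.


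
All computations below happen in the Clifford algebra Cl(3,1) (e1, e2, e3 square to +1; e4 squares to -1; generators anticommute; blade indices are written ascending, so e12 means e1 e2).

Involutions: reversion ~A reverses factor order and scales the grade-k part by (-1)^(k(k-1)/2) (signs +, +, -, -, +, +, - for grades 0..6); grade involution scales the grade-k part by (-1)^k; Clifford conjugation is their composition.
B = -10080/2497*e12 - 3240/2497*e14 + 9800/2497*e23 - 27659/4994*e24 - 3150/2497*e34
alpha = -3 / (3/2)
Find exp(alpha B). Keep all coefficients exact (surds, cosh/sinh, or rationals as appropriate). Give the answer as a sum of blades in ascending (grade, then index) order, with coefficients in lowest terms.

B^2 term by term: the squares give (-10080/2497)^2*(e12)^2 + (-3240/2497)^2*(e14)^2 + (9800/2497)^2*(e23)^2 + (-27659/4994)^2*(e24)^2 + (-3150/2497)^2*(e34)^2 = 101606400/6235009*(-1) + 10497600/6235009*(+1) + 96040000/6235009*(-1) + 765020281/24940036*(+1) + 9922500/6235009*(+1) = 9/4 (each basis 2-blade squares to minus the product of its generators' squares); cross terms between blades sharing an index anticommute and cancel; the commuting (index-disjoint) pairs give grade-4 terms 2*c*c'*(blade product), which cancel blade by blade — e1234: 63504000/6235009 - 63504000/6235009 = 0 — confirming B is simple. So B^2 = 9/4.
B^2 = 9/4 — hyperbolic case — the even/odd split gives cosh and sinh: l = 3/2, alpha*l = -3, so exp(alpha B) = cosh(-3) + (sinh(-3)/(3/2))*B = cosh(3) + (-2*sinh(3)/3)*B.
Answer: cosh(3) + 6720*sinh(3)/2497*e12 + 2160*sinh(3)/2497*e14 - 19600*sinh(3)/7491*e23 + 27659*sinh(3)/7491*e24 + 2100*sinh(3)/2497*e34


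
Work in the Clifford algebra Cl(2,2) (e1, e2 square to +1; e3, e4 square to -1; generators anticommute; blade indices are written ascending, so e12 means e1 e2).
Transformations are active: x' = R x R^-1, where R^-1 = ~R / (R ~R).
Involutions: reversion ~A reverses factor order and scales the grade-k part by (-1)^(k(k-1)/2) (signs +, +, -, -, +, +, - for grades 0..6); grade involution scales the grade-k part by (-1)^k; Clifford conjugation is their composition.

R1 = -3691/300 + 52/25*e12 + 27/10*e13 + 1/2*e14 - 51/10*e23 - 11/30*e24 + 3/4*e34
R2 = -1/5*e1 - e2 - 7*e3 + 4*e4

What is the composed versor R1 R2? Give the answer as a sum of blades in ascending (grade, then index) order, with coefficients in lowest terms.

Distribute over the terms of R2 (each basis-blade product reordered to ascending indices, repeated generators contracted through their squares):
R1 (-1/5*e1) = 3691/1500*e1 + 52/125*e2 + 27/50*e3 + 1/10*e4 + 51/50*e123 + 11/150*e124 - 3/20*e134
R1 (-e2) = -52/25*e1 + 3691/300*e2 - 51/10*e3 - 11/30*e4 + 27/10*e123 + 1/2*e124 - 3/4*e234
R1 (-7*e3) = 189/10*e1 - 357/10*e2 + 25837/300*e3 - 21/4*e4 - 364/25*e123 + 7/2*e134 - 77/30*e234
R1 (4*e4) = -2*e1 + 22/15*e2 - 3*e3 - 3691/75*e4 + 208/25*e124 + 54/5*e134 - 102/5*e234
Summing the partial products and collecting blades:
Answer: 25921/1500*e1 - 10757/500*e2 + 23569/300*e3 - 5473/100*e4 - 271/25*e123 + 667/75*e124 + 283/20*e134 - 1423/60*e234


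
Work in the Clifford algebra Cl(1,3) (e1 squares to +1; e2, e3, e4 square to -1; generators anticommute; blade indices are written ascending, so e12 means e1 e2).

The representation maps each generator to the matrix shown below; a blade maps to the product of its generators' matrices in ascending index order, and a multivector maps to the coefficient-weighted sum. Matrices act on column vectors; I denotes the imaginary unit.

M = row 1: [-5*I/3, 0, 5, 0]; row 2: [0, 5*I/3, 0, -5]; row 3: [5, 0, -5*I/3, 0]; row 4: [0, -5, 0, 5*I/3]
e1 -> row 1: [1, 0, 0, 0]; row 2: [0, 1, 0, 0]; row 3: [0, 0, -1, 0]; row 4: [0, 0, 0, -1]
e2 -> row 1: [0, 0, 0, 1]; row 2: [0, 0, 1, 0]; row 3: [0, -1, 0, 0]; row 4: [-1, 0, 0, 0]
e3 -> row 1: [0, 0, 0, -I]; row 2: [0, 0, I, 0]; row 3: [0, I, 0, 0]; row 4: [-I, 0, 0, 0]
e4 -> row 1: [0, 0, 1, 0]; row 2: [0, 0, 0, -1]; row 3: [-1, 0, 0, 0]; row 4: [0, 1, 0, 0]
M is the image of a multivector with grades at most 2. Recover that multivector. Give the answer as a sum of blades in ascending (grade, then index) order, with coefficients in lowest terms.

Method: the blade images are trace-orthogonal — tr(rho(e_A) rho(e_B)^-1) = 4 if A = B and 0 otherwise — and rho(e_A)^-1 = (e_A)^2 * rho(e_A) with (e_A)^2 = +1 or -1, so the coefficient of e_A in the preimage is (e_A)^2 * tr(M rho(e_A))/4.
Nonzero projections over blades of grade <= 2: e14: (e14)^2 = +1, tr(M rho(e14)) = 20, coefficient 5; e23: (e23)^2 = -1, tr(M rho(e23)) = -20/3, coefficient 5/3. Every other blade of grade <= 2 projects to 0.
Answer: 5*e14 + 5/3*e23


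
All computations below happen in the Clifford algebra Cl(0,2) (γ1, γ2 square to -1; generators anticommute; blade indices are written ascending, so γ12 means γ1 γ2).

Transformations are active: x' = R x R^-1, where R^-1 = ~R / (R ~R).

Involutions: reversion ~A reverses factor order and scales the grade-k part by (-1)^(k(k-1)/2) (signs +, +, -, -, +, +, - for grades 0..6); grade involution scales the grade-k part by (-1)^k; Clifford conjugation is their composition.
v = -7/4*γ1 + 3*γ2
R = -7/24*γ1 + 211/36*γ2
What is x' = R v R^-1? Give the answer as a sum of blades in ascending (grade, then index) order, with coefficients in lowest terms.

~R = -7/24*γ1 + 211/36*γ2, and R ~R = -178525/5184, so R^-1 = ~R / (-178525/5184).
R v = -579/32 + 1351/144*γ12
Answer: 5341/3700*γ1 + 2922/925*γ2


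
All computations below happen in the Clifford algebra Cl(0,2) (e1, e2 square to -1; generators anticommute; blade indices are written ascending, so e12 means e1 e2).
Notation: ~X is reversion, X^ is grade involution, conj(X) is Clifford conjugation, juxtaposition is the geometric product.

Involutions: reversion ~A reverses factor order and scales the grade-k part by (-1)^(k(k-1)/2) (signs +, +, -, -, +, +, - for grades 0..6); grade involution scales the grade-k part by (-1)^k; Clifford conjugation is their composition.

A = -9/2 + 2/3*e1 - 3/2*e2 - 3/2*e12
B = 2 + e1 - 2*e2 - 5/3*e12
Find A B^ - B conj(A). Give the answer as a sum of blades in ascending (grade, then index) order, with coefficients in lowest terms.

first term: -47/6 + 34/3*e1 - 169/18*e2 + 13/3*e12
second term: -17/6 - 19/3*e1 + 209/18*e2 + 32/3*e12
Answer: -5 + 53/3*e1 - 21*e2 - 19/3*e12


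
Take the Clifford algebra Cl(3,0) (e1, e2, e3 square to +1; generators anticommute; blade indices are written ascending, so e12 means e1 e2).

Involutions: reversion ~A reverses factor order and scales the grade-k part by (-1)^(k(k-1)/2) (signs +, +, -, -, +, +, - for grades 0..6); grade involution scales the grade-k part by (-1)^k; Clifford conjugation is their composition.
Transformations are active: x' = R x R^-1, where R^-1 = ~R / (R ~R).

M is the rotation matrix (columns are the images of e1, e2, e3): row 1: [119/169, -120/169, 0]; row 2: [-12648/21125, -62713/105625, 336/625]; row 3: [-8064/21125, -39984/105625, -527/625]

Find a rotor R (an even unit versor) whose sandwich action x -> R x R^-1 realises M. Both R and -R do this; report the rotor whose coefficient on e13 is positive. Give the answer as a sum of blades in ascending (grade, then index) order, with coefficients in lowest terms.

Method: write R = a + b12*e12 + b13*e13 + b23*e23 with a^2 + b12^2 + b13^2 + b23^2 = 1 (so R^-1 = ~R). Expanding the columns R e_j ~R gives tr M = 4a^2 - 1 and, from the antisymmetric part, M21 - M12 = -4a*b12, M13 - M31 = 4a*b13, M32 - M23 = -4a*b23.
Here tr M = -77401/105625, so a^2 = (1 + tr M)/4 = 7056/105625 and a = ±84/325. Taking a = 84/325: M21 - M12 = 2352/21125, M13 - M31 = 8064/21125, M32 - M23 = -96768/105625, giving b12 = -7/65, b13 = 24/65, b23 = 288/325, i.e. R = 84/325 - 7/65*e12 + 24/65*e13 + 288/325*e23.
Its e13 coefficient is already positive.
Answer: 84/325 - 7/65*e12 + 24/65*e13 + 288/325*e23. Key observation: the double cover Spin(3) -> SO(3) sends R and -R to the same matrix (trace -77401/105625 here), so the stated sign of the e13 coefficient is what selects one sheet.
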